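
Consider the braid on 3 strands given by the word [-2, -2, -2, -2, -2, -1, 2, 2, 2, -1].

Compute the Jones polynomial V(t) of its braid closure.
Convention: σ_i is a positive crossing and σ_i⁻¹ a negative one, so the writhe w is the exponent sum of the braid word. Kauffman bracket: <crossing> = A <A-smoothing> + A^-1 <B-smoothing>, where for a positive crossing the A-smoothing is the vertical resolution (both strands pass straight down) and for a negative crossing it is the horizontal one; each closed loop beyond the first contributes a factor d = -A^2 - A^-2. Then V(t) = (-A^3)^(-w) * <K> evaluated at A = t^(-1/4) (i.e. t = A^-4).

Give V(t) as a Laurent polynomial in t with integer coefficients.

Braid: s2^-1 s2^-1 s2^-1 s2^-1 s2^-1 s1^-1 s2 s2 s2 s1^-1 on 3 strands, 10 crossings.
Writhe w = (#positive) - (#negative) = 3 - 7 = -4.
Computing the Kauffman bracket via state sum. There are 2^10 = 1024 states.
Each crossing splits two ways (0=vertical, 1=horizontal). The state's weight is A^(#A-smoothings - #B-smoothings) * d^(loops - 1).
Tabulate the states by total A-exponent and number of loops L (A-exp: L × count):
  A^10: L=6 ×1
  A^8: L=5 ×10
  A^6: L=4 ×35, L=6 ×10
  A^4: L=3 ×60, L=5 ×50, L=7 ×10
  A^2: L=2 ×55, L=4 ×100, L=6 ×50, L=8 ×5
  A^0: L=1 ×25, L=3 ×101, L=5 ×100, L=7 ×25, L=9 ×1
  A^-2: L=2 ×55, L=4 ×100, L=6 ×50, L=8 ×5
  A^-4: L=1 ×6, L=3 ×54, L=5 ×50, L=7 ×10
  A^-6: L=2 ×9, L=4 ×26, L=6 ×10
  A^-8: L=3 ×5, L=5 ×5
  A^-10: L=4 ×1
Each group contributes A^e * Σ count * d^(L-1):
Powers of d = -A^2 - A^-2: d^2 = A^4 + 2 + A^-4; d^3 = -A^6 - 3*A^2 - 3*A^-2 - A^-6; d^4 = A^8 + 4*A^4 + 6 + 4*A^-4 + A^-8; d^5 = -A^10 - 5*A^6 - 10*A^2 - 10*A^-2 - 5*A^-6 - A^-10; d^6 = A^12 + 6*A^8 + 15*A^4 + 20 + 15*A^-4 + 6*A^-8 + A^-12; d^7 = -A^14 - 7*A^10 - 21*A^6 - 35*A^2 - 35*A^-2 - 21*A^-6 - 7*A^-10 - A^-14; d^8 = A^16 + 8*A^12 + 28*A^8 + 56*A^4 + 70 + 56*A^-4 + 28*A^-8 + 8*A^-12 + A^-16.
  A^10 * (d^5) = -A^20 - 5*A^16 - 10*A^12 - 10*A^8 - 5*A^4 - 1
  A^8 * (10*d^4) = 10*A^16 + 40*A^12 + 60*A^8 + 40*A^4 + 10
  A^6 * (35*d^3 + 10*d^5) = -10*A^16 - 85*A^12 - 205*A^8 - 205*A^4 - 85 - 10*A^-4
  A^4 * (60*d^2 + 50*d^4 + 10*d^6) = 10*A^16 + 110*A^12 + 410*A^8 + 620*A^4 + 410 + 110*A^-4 + 10*A^-8
  A^2 * (55*d + 100*d^3 + 50*d^5 + 5*d^7) = -5*A^16 - 85*A^12 - 455*A^8 - 1030*A^4 - 1030 - 455*A^-4 - 85*A^-8 - 5*A^-12
  A^0 * (25 + 101*d^2 + 100*d^4 + 25*d^6 + d^8) = A^16 + 33*A^12 + 278*A^8 + 932*A^4 + 1397 + 932*A^-4 + 278*A^-8 + 33*A^-12 + A^-16
  A^-2 * (55*d + 100*d^3 + 50*d^5 + 5*d^7) = -5*A^12 - 85*A^8 - 455*A^4 - 1030 - 1030*A^-4 - 455*A^-8 - 85*A^-12 - 5*A^-16
  A^-4 * (6 + 54*d^2 + 50*d^4 + 10*d^6) = 10*A^8 + 110*A^4 + 404 + 614*A^-4 + 404*A^-8 + 110*A^-12 + 10*A^-16
  A^-6 * (9*d + 26*d^3 + 10*d^5) = -10*A^4 - 76 - 187*A^-4 - 187*A^-8 - 76*A^-12 - 10*A^-16
  A^-8 * (5*d^2 + 5*d^4) = 5 + 25*A^-4 + 40*A^-8 + 25*A^-12 + 5*A^-16
  A^-10 * (d^3) = -A^-4 - 3*A^-8 - 3*A^-12 - A^-16
Summing the groups: <K> = -A^20 + A^16 - 2*A^12 + 3*A^8 - 3*A^4 + 4 - 2*A^-4 + 2*A^-8 - A^-12
Normalise by the writhe: (-A^3)^(-w) = (-A^3)^(4) = A^12, so f(A) = A^12 * <K> = -A^32 + A^28 - 2*A^24 + 3*A^20 - 3*A^16 + 4*A^12 - 2*A^8 + 2*A^4 - 1.
Substitute A = t^(-1/4), i.e. A^e → t^(-e/4): V(t) = -1 + 2*t^-1 - 2*t^-2 + 4*t^-3 - 3*t^-4 + 3*t^-5 - 2*t^-6 + t^-7 - t^-8

Answer: -1 + 2*t^-1 - 2*t^-2 + 4*t^-3 - 3*t^-4 + 3*t^-5 - 2*t^-6 + t^-7 - t^-8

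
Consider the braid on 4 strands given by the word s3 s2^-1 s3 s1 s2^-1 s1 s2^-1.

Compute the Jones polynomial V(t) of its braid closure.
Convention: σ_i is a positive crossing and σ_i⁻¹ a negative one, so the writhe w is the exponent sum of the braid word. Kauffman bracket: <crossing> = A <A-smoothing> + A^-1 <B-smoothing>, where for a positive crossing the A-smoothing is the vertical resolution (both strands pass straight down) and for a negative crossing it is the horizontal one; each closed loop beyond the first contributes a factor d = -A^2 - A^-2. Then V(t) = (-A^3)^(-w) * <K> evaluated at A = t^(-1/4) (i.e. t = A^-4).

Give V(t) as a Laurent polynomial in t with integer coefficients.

t^4 - 2*t^3 + 3*t^2 - 4*t + 4 - 3*t^-1 + 3*t^-2 - t^-3

Derivation:
Braid: s3 s2^-1 s3 s1 s2^-1 s1 s2^-1 on 4 strands, 7 crossings.
Writhe w = (#positive) - (#negative) = 4 - 3 = 1.
Enumerate smoothing states for the bracket polynomial. There are 2^7 = 128 states.
Each crossing splits two ways (0=vertical, 1=horizontal). The state's weight is A^(#A-smoothings - #B-smoothings) * d^(loops - 1).
Tabulate the states by total A-exponent and number of loops L (A-exp: L × count):
  A^7: L=5 ×1
  A^5: L=4 ×7
  A^3: L=3 ×21
  A^1: L=2 ×32, L=4 ×3
  A^-1: L=1 ×21, L=3 ×14
  A^-3: L=2 ×19, L=4 ×2
  A^-5: L=3 ×7
  A^-7: L=4 ×1
Each group contributes A^e * Σ count * d^(L-1):
Powers of d = -A^2 - A^-2: d^2 = A^4 + 2 + A^-4; d^3 = -A^6 - 3*A^2 - 3*A^-2 - A^-6; d^4 = A^8 + 4*A^4 + 6 + 4*A^-4 + A^-8.
  A^7 * (d^4) = A^15 + 4*A^11 + 6*A^7 + 4*A^3 + A^-1
  A^5 * (7*d^3) = -7*A^11 - 21*A^7 - 21*A^3 - 7*A^-1
  A^3 * (21*d^2) = 21*A^7 + 42*A^3 + 21*A^-1
  A^1 * (32*d + 3*d^3) = -3*A^7 - 41*A^3 - 41*A^-1 - 3*A^-5
  A^-1 * (21 + 14*d^2) = 14*A^3 + 49*A^-1 + 14*A^-5
  A^-3 * (19*d + 2*d^3) = -2*A^3 - 25*A^-1 - 25*A^-5 - 2*A^-9
  A^-5 * (7*d^2) = 7*A^-1 + 14*A^-5 + 7*A^-9
  A^-7 * (d^3) = -A^-1 - 3*A^-5 - 3*A^-9 - A^-13
Summing the groups: <K> = A^15 - 3*A^11 + 3*A^7 - 4*A^3 + 4*A^-1 - 3*A^-5 + 2*A^-9 - A^-13
Normalise by the writhe: (-A^3)^(-w) = (-A^3)^(-1) = -A^-3, so f(A) = -A^-3 * <K> = -A^12 + 3*A^8 - 3*A^4 + 4 - 4*A^-4 + 3*A^-8 - 2*A^-12 + A^-16.
Substitute A = t^(-1/4), i.e. A^e → t^(-e/4): V(t) = t^4 - 2*t^3 + 3*t^2 - 4*t + 4 - 3*t^-1 + 3*t^-2 - t^-3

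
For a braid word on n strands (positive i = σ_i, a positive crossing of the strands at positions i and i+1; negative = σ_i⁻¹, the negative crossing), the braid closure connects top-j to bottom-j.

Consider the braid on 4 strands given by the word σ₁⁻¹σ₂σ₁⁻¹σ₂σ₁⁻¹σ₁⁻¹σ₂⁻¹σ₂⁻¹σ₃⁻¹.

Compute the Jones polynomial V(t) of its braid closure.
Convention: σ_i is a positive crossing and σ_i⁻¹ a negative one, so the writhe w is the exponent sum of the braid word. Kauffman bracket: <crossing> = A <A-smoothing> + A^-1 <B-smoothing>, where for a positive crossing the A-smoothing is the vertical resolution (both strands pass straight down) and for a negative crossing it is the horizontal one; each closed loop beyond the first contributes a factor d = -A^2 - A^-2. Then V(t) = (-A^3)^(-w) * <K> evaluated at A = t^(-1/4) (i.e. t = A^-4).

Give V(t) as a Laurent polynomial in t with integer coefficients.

The presented braid s1^-1 s2 s1^-1 s2 s1^-1 s1^-1 s2^-1 s2^-1 s3^-1 on 4 strands reduces by inverse Markov moves (closure unchanged at each step):
  Destabilize: the word has the form β·s3^-1 where s3^-1 occurs only as the final letter (β ∈ B_3); drop it and the last strand → 3 strands.
Reduced to β = s1^-1 s2 s1^-1 s2 s1^-1 s1^-1 s2^-1 s2^-1 on 3 strands, 8 crossings.
Compute on β:
Braid: s1^-1 s2 s1^-1 s2 s1^-1 s1^-1 s2^-1 s2^-1 on 3 strands, 8 crossings.
Writhe w = (#positive) - (#negative) = 2 - 6 = -4.
Enumerate smoothing states for the bracket polynomial. There are 2^8 = 256 states.
For each crossing: s=0 is the vertical smoothing, s=1 horizontal. Crossing k contributes A^(sign_k * (1 - 2*s_k)); loop factor d = -A^2 - A^-2.
Tabulate the states by total A-exponent and number of loops L (A-exp: L × count):
  A^8: L=5 ×1
  A^6: L=4 ×8
  A^4: L=3 ×26, L=5 ×2
  A^2: L=2 ×41, L=4 ×15
  A^0: L=1 ×26, L=3 ×43, L=5 ×1
  A^-2: L=2 ×47, L=4 ×9
  A^-4: L=1 ×11, L=3 ×16, L=5 ×1
  A^-6: L=2 ×6, L=4 ×2
  A^-8: L=3 ×1
Each group contributes A^e * Σ count * d^(L-1):
Powers of d = -A^2 - A^-2: d^2 = A^4 + 2 + A^-4; d^3 = -A^6 - 3*A^2 - 3*A^-2 - A^-6; d^4 = A^8 + 4*A^4 + 6 + 4*A^-4 + A^-8.
  A^8 * (d^4) = A^16 + 4*A^12 + 6*A^8 + 4*A^4 + 1
  A^6 * (8*d^3) = -8*A^12 - 24*A^8 - 24*A^4 - 8
  A^4 * (26*d^2 + 2*d^4) = 2*A^12 + 34*A^8 + 64*A^4 + 34 + 2*A^-4
  A^2 * (41*d + 15*d^3) = -15*A^8 - 86*A^4 - 86 - 15*A^-4
  A^0 * (26 + 43*d^2 + d^4) = A^8 + 47*A^4 + 118 + 47*A^-4 + A^-8
  A^-2 * (47*d + 9*d^3) = -9*A^4 - 74 - 74*A^-4 - 9*A^-8
  A^-4 * (11 + 16*d^2 + d^4) = A^4 + 20 + 49*A^-4 + 20*A^-8 + A^-12
  A^-6 * (6*d + 2*d^3) = -2 - 12*A^-4 - 12*A^-8 - 2*A^-12
  A^-8 * (d^2) = A^-4 + 2*A^-8 + A^-12
Summing the groups: <K> = A^16 - 2*A^12 + 2*A^8 - 3*A^4 + 3 - 2*A^-4 + 2*A^-8
Normalise by the writhe: (-A^3)^(-w) = (-A^3)^(4) = A^12, so f(A) = A^12 * <K> = A^28 - 2*A^24 + 2*A^20 - 3*A^16 + 3*A^12 - 2*A^8 + 2*A^4.
Substitute A = t^(-1/4), i.e. A^e → t^(-e/4): V(t) = 2*t^-1 - 2*t^-2 + 3*t^-3 - 3*t^-4 + 2*t^-5 - 2*t^-6 + t^-7

Answer: 2*t^-1 - 2*t^-2 + 3*t^-3 - 3*t^-4 + 2*t^-5 - 2*t^-6 + t^-7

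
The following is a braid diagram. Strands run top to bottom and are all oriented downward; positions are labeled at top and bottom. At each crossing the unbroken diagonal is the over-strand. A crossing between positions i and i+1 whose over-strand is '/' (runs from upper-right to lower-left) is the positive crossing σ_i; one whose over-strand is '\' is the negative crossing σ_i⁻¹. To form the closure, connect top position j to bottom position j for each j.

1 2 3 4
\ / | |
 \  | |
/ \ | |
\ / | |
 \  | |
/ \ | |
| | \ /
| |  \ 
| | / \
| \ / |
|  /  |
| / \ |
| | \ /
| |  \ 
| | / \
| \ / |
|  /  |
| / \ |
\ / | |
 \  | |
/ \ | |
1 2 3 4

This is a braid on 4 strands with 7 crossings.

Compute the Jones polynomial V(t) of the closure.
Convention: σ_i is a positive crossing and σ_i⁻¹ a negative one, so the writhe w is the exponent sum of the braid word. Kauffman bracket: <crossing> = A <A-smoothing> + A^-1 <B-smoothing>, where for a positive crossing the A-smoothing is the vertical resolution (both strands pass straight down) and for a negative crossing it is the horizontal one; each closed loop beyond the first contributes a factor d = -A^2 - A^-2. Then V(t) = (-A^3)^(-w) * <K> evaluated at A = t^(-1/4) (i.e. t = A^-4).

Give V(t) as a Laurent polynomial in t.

t - 1 + 2*t^-1 - 3*t^-2 + 3*t^-3 - 2*t^-4 + 2*t^-5 - t^-6

Derivation:
Reading the diagram top to bottom ('/'-over between positions i,i+1 = s_i, '\'-over = s_i^-1): braid word = s1^-1 s1^-1 s3^-1 s2 s3^-1 s2 s1^-1.
Braid: s1^-1 s1^-1 s3^-1 s2 s3^-1 s2 s1^-1 on 4 strands, 7 crossings.
Writhe w = (#positive) - (#negative) = 2 - 5 = -3.
Enumerate smoothing states for the bracket polynomial. There are 2^7 = 128 states.
For each crossing: s=0 is the vertical smoothing, s=1 horizontal. Crossing k contributes A^(sign_k * (1 - 2*s_k)); loop factor d = -A^2 - A^-2.
Tabulate the states by total A-exponent and number of loops L (A-exp: L × count):
  A^7: L=5 ×1
  A^5: L=4 ×7
  A^3: L=3 ×20, L=5 ×1
  A^1: L=2 ×27, L=4 ×8
  A^-1: L=1 ×15, L=3 ×19, L=5 ×1
  A^-3: L=2 ×17, L=4 ×4
  A^-5: L=3 ×7
  A^-7: L=4 ×1
Each group contributes A^e * Σ count * d^(L-1):
Powers of d = -A^2 - A^-2: d^2 = A^4 + 2 + A^-4; d^3 = -A^6 - 3*A^2 - 3*A^-2 - A^-6; d^4 = A^8 + 4*A^4 + 6 + 4*A^-4 + A^-8.
  A^7 * (d^4) = A^15 + 4*A^11 + 6*A^7 + 4*A^3 + A^-1
  A^5 * (7*d^3) = -7*A^11 - 21*A^7 - 21*A^3 - 7*A^-1
  A^3 * (20*d^2 + d^4) = A^11 + 24*A^7 + 46*A^3 + 24*A^-1 + A^-5
  A^1 * (27*d + 8*d^3) = -8*A^7 - 51*A^3 - 51*A^-1 - 8*A^-5
  A^-1 * (15 + 19*d^2 + d^4) = A^7 + 23*A^3 + 59*A^-1 + 23*A^-5 + A^-9
  A^-3 * (17*d + 4*d^3) = -4*A^3 - 29*A^-1 - 29*A^-5 - 4*A^-9
  A^-5 * (7*d^2) = 7*A^-1 + 14*A^-5 + 7*A^-9
  A^-7 * (d^3) = -A^-1 - 3*A^-5 - 3*A^-9 - A^-13
Summing the groups: <K> = A^15 - 2*A^11 + 2*A^7 - 3*A^3 + 3*A^-1 - 2*A^-5 + A^-9 - A^-13
Normalise by the writhe: (-A^3)^(-w) = (-A^3)^(3) = -A^9, so f(A) = -A^9 * <K> = -A^24 + 2*A^20 - 2*A^16 + 3*A^12 - 3*A^8 + 2*A^4 - 1 + A^-4.
Substitute A = t^(-1/4), i.e. A^e → t^(-e/4): V(t) = t - 1 + 2*t^-1 - 3*t^-2 + 3*t^-3 - 2*t^-4 + 2*t^-5 - t^-6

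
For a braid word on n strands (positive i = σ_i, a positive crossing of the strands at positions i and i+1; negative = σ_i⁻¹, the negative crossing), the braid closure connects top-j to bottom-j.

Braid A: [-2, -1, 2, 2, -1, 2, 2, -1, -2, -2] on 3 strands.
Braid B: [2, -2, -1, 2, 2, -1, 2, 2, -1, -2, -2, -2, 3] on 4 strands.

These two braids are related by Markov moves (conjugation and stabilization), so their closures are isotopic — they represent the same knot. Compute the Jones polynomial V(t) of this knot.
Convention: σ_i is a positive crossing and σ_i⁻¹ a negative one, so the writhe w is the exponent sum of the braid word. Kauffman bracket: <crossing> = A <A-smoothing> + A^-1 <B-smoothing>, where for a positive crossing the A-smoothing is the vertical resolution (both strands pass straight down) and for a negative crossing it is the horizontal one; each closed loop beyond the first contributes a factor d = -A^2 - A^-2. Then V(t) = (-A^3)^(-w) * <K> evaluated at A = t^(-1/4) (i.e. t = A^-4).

t^2 - 2*t + 4 - 4*t^-1 + 4*t^-2 - 4*t^-3 + 3*t^-4 - 2*t^-5 + t^-6

Derivation:
Markov-equivalent braids have isotopic closures, hence identical knot invariants. Strip the Markov moves from each word to reach a common short braid β, then compute V(t) once on β.
Braid A: s2^-1 s1^-1 s2 s2 s1^-1 s2 s2 s1^-1 s2^-1 s2^-1 on 3 strands has no conjugating prefix/suffix or stabilization to strip; take β = s2^-1 s1^-1 s2 s2 s1^-1 s2 s2 s1^-1 s2^-1 s2^-1.
Braid B: s2 s2^-1 s1^-1 s2 s2 s1^-1 s2 s2 s1^-1 s2^-1 s2^-1 s2^-1 s3 on 4 strands reduces by inverse Markov moves (closure unchanged at each step):
  Destabilize: the word has the form β·s3 where s3 occurs only as the final letter (β ∈ B_3); drop it and the last strand → 3 strands.
  Deconjugate: the word is γ·β·γ⁻¹ with γ = s2 (prefix) and γ⁻¹ = s2^-1 (suffix); strip both.
Reduced to β = s2^-1 s1^-1 s2 s2 s1^-1 s2 s2 s1^-1 s2^-1 s2^-1 on 3 strands, 10 crossings.
Both give the same β = s2^-1 s1^-1 s2 s2 s1^-1 s2 s2 s1^-1 s2^-1 s2^-1 on 3 strands, so one state sum suffices:
Braid: s2^-1 s1^-1 s2 s2 s1^-1 s2 s2 s1^-1 s2^-1 s2^-1 on 3 strands, 10 crossings.
Writhe w = (#positive) - (#negative) = 4 - 6 = -2.
Enumerate smoothing states for the bracket polynomial. There are 2^10 = 1024 states.
Each crossing splits two ways (0=vertical, 1=horizontal). The state's weight is A^(#A-smoothings - #B-smoothings) * d^(loops - 1).
Tabulate the states by total A-exponent and number of loops L (A-exp: L × count):
  A^10: L=5 ×1
  A^8: L=4 ×10
  A^6: L=3 ×39, L=5 ×6
  A^4: L=2 ×66, L=4 ×52, L=6 ×2
  A^2: L=1 ×45, L=3 ×124, L=5 ×41
  A^0: L=2 ×118, L=4 ×113, L=6 ×21
  A^-2: L=1 ×20, L=3 ×120, L=5 ×63, L=7 ×7
  A^-4: L=2 ×30, L=4 ×68, L=6 ×21, L=8 ×1
  A^-6: L=3 ×20, L=5 ×22, L=7 ×3
  A^-8: L=4 ×7, L=6 ×3
  A^-10: L=5 ×1
Each group contributes A^e * Σ count * d^(L-1):
Powers of d = -A^2 - A^-2: d^2 = A^4 + 2 + A^-4; d^3 = -A^6 - 3*A^2 - 3*A^-2 - A^-6; d^4 = A^8 + 4*A^4 + 6 + 4*A^-4 + A^-8; d^5 = -A^10 - 5*A^6 - 10*A^2 - 10*A^-2 - 5*A^-6 - A^-10; d^6 = A^12 + 6*A^8 + 15*A^4 + 20 + 15*A^-4 + 6*A^-8 + A^-12; d^7 = -A^14 - 7*A^10 - 21*A^6 - 35*A^2 - 35*A^-2 - 21*A^-6 - 7*A^-10 - A^-14.
  A^10 * (d^4) = A^18 + 4*A^14 + 6*A^10 + 4*A^6 + A^2
  A^8 * (10*d^3) = -10*A^14 - 30*A^10 - 30*A^6 - 10*A^2
  A^6 * (39*d^2 + 6*d^4) = 6*A^14 + 63*A^10 + 114*A^6 + 63*A^2 + 6*A^-2
  A^4 * (66*d + 52*d^3 + 2*d^5) = -2*A^14 - 62*A^10 - 242*A^6 - 242*A^2 - 62*A^-2 - 2*A^-6
  A^2 * (45 + 124*d^2 + 41*d^4) = 41*A^10 + 288*A^6 + 539*A^2 + 288*A^-2 + 41*A^-6
  A^0 * (118*d + 113*d^3 + 21*d^5) = -21*A^10 - 218*A^6 - 667*A^2 - 667*A^-2 - 218*A^-6 - 21*A^-10
  A^-2 * (20 + 120*d^2 + 63*d^4 + 7*d^6) = 7*A^10 + 105*A^6 + 477*A^2 + 778*A^-2 + 477*A^-6 + 105*A^-10 + 7*A^-14
  A^-4 * (30*d + 68*d^3 + 21*d^5 + d^7) = -A^10 - 28*A^6 - 194*A^2 - 479*A^-2 - 479*A^-6 - 194*A^-10 - 28*A^-14 - A^-18
  A^-6 * (20*d^2 + 22*d^4 + 3*d^6) = 3*A^6 + 40*A^2 + 153*A^-2 + 232*A^-6 + 153*A^-10 + 40*A^-14 + 3*A^-18
  A^-8 * (7*d^3 + 3*d^5) = -3*A^2 - 22*A^-2 - 51*A^-6 - 51*A^-10 - 22*A^-14 - 3*A^-18
  A^-10 * (d^4) = A^-2 + 4*A^-6 + 6*A^-10 + 4*A^-14 + A^-18
Summing the groups: <K> = A^18 - 2*A^14 + 3*A^10 - 4*A^6 + 4*A^2 - 4*A^-2 + 4*A^-6 - 2*A^-10 + A^-14
Normalise by the writhe: (-A^3)^(-w) = (-A^3)^(2) = A^6, so f(A) = A^6 * <K> = A^24 - 2*A^20 + 3*A^16 - 4*A^12 + 4*A^8 - 4*A^4 + 4 - 2*A^-4 + A^-8.
Substitute A = t^(-1/4), i.e. A^e → t^(-e/4): V(t) = t^2 - 2*t + 4 - 4*t^-1 + 4*t^-2 - 4*t^-3 + 3*t^-4 - 2*t^-5 + t^-6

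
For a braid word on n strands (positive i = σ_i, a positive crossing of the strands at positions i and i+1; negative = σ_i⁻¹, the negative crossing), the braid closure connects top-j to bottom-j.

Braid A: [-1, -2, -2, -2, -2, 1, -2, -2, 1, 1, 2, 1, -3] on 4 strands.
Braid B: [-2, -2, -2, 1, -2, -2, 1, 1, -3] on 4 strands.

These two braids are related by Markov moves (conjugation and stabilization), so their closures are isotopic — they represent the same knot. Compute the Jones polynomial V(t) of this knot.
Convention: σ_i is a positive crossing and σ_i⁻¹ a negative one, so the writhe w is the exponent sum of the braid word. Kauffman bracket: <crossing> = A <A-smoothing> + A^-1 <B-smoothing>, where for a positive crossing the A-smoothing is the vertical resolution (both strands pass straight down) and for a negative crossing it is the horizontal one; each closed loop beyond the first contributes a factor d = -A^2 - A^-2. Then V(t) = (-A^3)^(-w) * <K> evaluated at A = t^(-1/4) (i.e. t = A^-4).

-t^2 + 2*t - 3 + 5*t^-1 - 4*t^-2 + 5*t^-3 - 4*t^-4 + 2*t^-5 - t^-6

Derivation:
Markov-equivalent braids have isotopic closures, hence identical knot invariants. Strip the Markov moves from each word to reach a common short braid β, then compute V(t) once on β.
Braid A: s1^-1 s2^-1 s2^-1 s2^-1 s2^-1 s1 s2^-1 s2^-1 s1 s1 s2 s1 s3^-1 on 4 strands reduces by inverse Markov moves (closure unchanged at each step):
  Destabilize: the word has the form β·s3^-1 where s3^-1 occurs only as the final letter (β ∈ B_3); drop it and the last strand → 3 strands.
  Deconjugate: the word is γ·β·γ⁻¹ with γ = s1^-1 s2^-1 (prefix) and γ⁻¹ = s2 s1 (suffix); strip both.
Reduced to β = s2^-1 s2^-1 s2^-1 s1 s2^-1 s2^-1 s1 s1 on 3 strands, 8 crossings.
Braid B: s2^-1 s2^-1 s2^-1 s1 s2^-1 s2^-1 s1 s1 s3^-1 on 4 strands reduces by inverse Markov moves (closure unchanged at each step):
  Destabilize: the word has the form β·s3^-1 where s3^-1 occurs only as the final letter (β ∈ B_3); drop it and the last strand → 3 strands.
Reduced to β = s2^-1 s2^-1 s2^-1 s1 s2^-1 s2^-1 s1 s1 on 3 strands, 8 crossings.
Both give the same β = s2^-1 s2^-1 s2^-1 s1 s2^-1 s2^-1 s1 s1 on 3 strands, so one state sum suffices:
Braid: s2^-1 s2^-1 s2^-1 s1 s2^-1 s2^-1 s1 s1 on 3 strands, 8 crossings.
Writhe w = (#positive) - (#negative) = 3 - 5 = -2.
State-sum expansion of <K>. There are 2^8 = 256 states.
Smooth each crossing (0=||, 1=⌣⌢); contribution A^(Σ sign_k(1-2s_k)) * d^(L-1).
Tabulate the states by total A-exponent and number of loops L (A-exp: L × count):
  A^8: L=6 ×1
  A^6: L=5 ×8
  A^4: L=4 ×27, L=6 ×1
  A^2: L=3 ×50, L=5 ×6
  A^0: L=2 ×53, L=4 ×17
  A^-2: L=1 ×27, L=3 ×28, L=5 ×1
  A^-4: L=2 ×24, L=4 ×4
  A^-6: L=3 ×8
  A^-8: L=4 ×1
Each group contributes A^e * Σ count * d^(L-1):
Powers of d = -A^2 - A^-2: d^2 = A^4 + 2 + A^-4; d^3 = -A^6 - 3*A^2 - 3*A^-2 - A^-6; d^4 = A^8 + 4*A^4 + 6 + 4*A^-4 + A^-8; d^5 = -A^10 - 5*A^6 - 10*A^2 - 10*A^-2 - 5*A^-6 - A^-10.
  A^8 * (d^5) = -A^18 - 5*A^14 - 10*A^10 - 10*A^6 - 5*A^2 - A^-2
  A^6 * (8*d^4) = 8*A^14 + 32*A^10 + 48*A^6 + 32*A^2 + 8*A^-2
  A^4 * (27*d^3 + d^5) = -A^14 - 32*A^10 - 91*A^6 - 91*A^2 - 32*A^-2 - A^-6
  A^2 * (50*d^2 + 6*d^4) = 6*A^10 + 74*A^6 + 136*A^2 + 74*A^-2 + 6*A^-6
  A^0 * (53*d + 17*d^3) = -17*A^6 - 104*A^2 - 104*A^-2 - 17*A^-6
  A^-2 * (27 + 28*d^2 + d^4) = A^6 + 32*A^2 + 89*A^-2 + 32*A^-6 + A^-10
  A^-4 * (24*d + 4*d^3) = -4*A^2 - 36*A^-2 - 36*A^-6 - 4*A^-10
  A^-6 * (8*d^2) = 8*A^-2 + 16*A^-6 + 8*A^-10
  A^-8 * (d^3) = -A^-2 - 3*A^-6 - 3*A^-10 - A^-14
Summing the groups: <K> = -A^18 + 2*A^14 - 4*A^10 + 5*A^6 - 4*A^2 + 5*A^-2 - 3*A^-6 + 2*A^-10 - A^-14
Normalise by the writhe: (-A^3)^(-w) = (-A^3)^(2) = A^6, so f(A) = A^6 * <K> = -A^24 + 2*A^20 - 4*A^16 + 5*A^12 - 4*A^8 + 5*A^4 - 3 + 2*A^-4 - A^-8.
Substitute A = t^(-1/4), i.e. A^e → t^(-e/4): V(t) = -t^2 + 2*t - 3 + 5*t^-1 - 4*t^-2 + 5*t^-3 - 4*t^-4 + 2*t^-5 - t^-6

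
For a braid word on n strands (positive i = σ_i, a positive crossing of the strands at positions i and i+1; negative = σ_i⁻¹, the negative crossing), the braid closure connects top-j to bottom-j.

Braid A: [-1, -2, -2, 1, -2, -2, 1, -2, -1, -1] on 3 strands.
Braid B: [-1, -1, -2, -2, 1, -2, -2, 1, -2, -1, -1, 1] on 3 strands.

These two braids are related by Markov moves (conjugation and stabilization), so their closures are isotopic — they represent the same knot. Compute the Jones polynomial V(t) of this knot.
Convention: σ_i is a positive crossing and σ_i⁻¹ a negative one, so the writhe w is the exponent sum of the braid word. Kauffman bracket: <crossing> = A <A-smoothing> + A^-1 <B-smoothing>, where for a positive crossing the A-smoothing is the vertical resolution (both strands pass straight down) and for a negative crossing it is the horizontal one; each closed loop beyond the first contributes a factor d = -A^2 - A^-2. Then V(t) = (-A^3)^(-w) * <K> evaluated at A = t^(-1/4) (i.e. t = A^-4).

2*t^-2 - 3*t^-3 + 6*t^-4 - 7*t^-5 + 7*t^-6 - 7*t^-7 + 5*t^-8 - 3*t^-9 + t^-10

Derivation:
Markov-equivalent braids have isotopic closures, hence identical knot invariants. Strip the Markov moves from each word to reach a common short braid β, then compute V(t) once on β.
Braid A: s1^-1 s2^-1 s2^-1 s1 s2^-1 s2^-1 s1 s2^-1 s1^-1 s1^-1 on 3 strands has no conjugating prefix/suffix or stabilization to strip; take β = s1^-1 s2^-1 s2^-1 s1 s2^-1 s2^-1 s1 s2^-1 s1^-1 s1^-1.
Braid B: s1^-1 s1^-1 s2^-1 s2^-1 s1 s2^-1 s2^-1 s1 s2^-1 s1^-1 s1^-1 s1 on 3 strands reduces by inverse Markov moves (closure unchanged at each step):
  Deconjugate: the word is γ·β·γ⁻¹ with γ = s1^-1 (prefix) and γ⁻¹ = s1 (suffix); strip both.
Reduced to β = s1^-1 s2^-1 s2^-1 s1 s2^-1 s2^-1 s1 s2^-1 s1^-1 s1^-1 on 3 strands, 10 crossings.
Both give the same β = s1^-1 s2^-1 s2^-1 s1 s2^-1 s2^-1 s1 s2^-1 s1^-1 s1^-1 on 3 strands, so one state sum suffices:
Braid: s1^-1 s2^-1 s2^-1 s1 s2^-1 s2^-1 s1 s2^-1 s1^-1 s1^-1 on 3 strands, 10 crossings.
Writhe w = (#positive) - (#negative) = 2 - 8 = -6.
Enumerate smoothing states for the bracket polynomial. There are 2^10 = 1024 states.
Smooth each crossing (0=||, 1=⌣⌢); contribution A^(Σ sign_k(1-2s_k)) * d^(L-1).
Tabulate the states by total A-exponent and number of loops L (A-exp: L × count):
  A^10: L=7 ×1
  A^8: L=6 ×10
  A^6: L=5 ×44, L=7 ×1
  A^4: L=4 ×110, L=6 ×10
  A^2: L=3 ×166, L=5 ×44
  A^0: L=2 ×144, L=4 ×106, L=6 ×2
  A^-2: L=1 ×57, L=3 ×140, L=5 ×13
  A^-4: L=2 ×91, L=4 ×28, L=6 ×1
  A^-6: L=1 ×16, L=3 ×26, L=5 ×3
  A^-8: L=2 ×7, L=4 ×3
  A^-10: L=3 ×1
Each group contributes A^e * Σ count * d^(L-1):
Powers of d = -A^2 - A^-2: d^2 = A^4 + 2 + A^-4; d^3 = -A^6 - 3*A^2 - 3*A^-2 - A^-6; d^4 = A^8 + 4*A^4 + 6 + 4*A^-4 + A^-8; d^5 = -A^10 - 5*A^6 - 10*A^2 - 10*A^-2 - 5*A^-6 - A^-10; d^6 = A^12 + 6*A^8 + 15*A^4 + 20 + 15*A^-4 + 6*A^-8 + A^-12.
  A^10 * (d^6) = A^22 + 6*A^18 + 15*A^14 + 20*A^10 + 15*A^6 + 6*A^2 + A^-2
  A^8 * (10*d^5) = -10*A^18 - 50*A^14 - 100*A^10 - 100*A^6 - 50*A^2 - 10*A^-2
  A^6 * (44*d^4 + d^6) = A^18 + 50*A^14 + 191*A^10 + 284*A^6 + 191*A^2 + 50*A^-2 + A^-6
  A^4 * (110*d^3 + 10*d^5) = -10*A^14 - 160*A^10 - 430*A^6 - 430*A^2 - 160*A^-2 - 10*A^-6
  A^2 * (166*d^2 + 44*d^4) = 44*A^10 + 342*A^6 + 596*A^2 + 342*A^-2 + 44*A^-6
  A^0 * (144*d + 106*d^3 + 2*d^5) = -2*A^10 - 116*A^6 - 482*A^2 - 482*A^-2 - 116*A^-6 - 2*A^-10
  A^-2 * (57 + 140*d^2 + 13*d^4) = 13*A^6 + 192*A^2 + 415*A^-2 + 192*A^-6 + 13*A^-10
  A^-4 * (91*d + 28*d^3 + d^5) = -A^6 - 33*A^2 - 185*A^-2 - 185*A^-6 - 33*A^-10 - A^-14
  A^-6 * (16 + 26*d^2 + 3*d^4) = 3*A^2 + 38*A^-2 + 86*A^-6 + 38*A^-10 + 3*A^-14
  A^-8 * (7*d + 3*d^3) = -3*A^-2 - 16*A^-6 - 16*A^-10 - 3*A^-14
  A^-10 * (d^2) = A^-6 + 2*A^-10 + A^-14
Summing the groups: <K> = A^22 - 3*A^18 + 5*A^14 - 7*A^10 + 7*A^6 - 7*A^2 + 6*A^-2 - 3*A^-6 + 2*A^-10
Normalise by the writhe: (-A^3)^(-w) = (-A^3)^(6) = A^18, so f(A) = A^18 * <K> = A^40 - 3*A^36 + 5*A^32 - 7*A^28 + 7*A^24 - 7*A^20 + 6*A^16 - 3*A^12 + 2*A^8.
Substitute A = t^(-1/4), i.e. A^e → t^(-e/4): V(t) = 2*t^-2 - 3*t^-3 + 6*t^-4 - 7*t^-5 + 7*t^-6 - 7*t^-7 + 5*t^-8 - 3*t^-9 + t^-10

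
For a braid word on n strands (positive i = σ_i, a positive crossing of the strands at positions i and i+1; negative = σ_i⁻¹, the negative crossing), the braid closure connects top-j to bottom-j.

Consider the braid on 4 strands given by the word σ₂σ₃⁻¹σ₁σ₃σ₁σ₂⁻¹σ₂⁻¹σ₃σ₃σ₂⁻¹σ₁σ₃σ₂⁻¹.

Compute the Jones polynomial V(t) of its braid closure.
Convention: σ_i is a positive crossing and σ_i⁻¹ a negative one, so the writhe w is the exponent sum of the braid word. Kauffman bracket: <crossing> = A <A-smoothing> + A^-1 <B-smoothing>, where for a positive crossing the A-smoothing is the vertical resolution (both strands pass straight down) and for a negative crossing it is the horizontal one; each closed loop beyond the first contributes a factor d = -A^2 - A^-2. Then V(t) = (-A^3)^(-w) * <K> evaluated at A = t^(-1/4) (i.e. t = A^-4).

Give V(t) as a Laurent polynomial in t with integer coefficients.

t^7 - 3*t^6 + 4*t^5 - 6*t^4 + 7*t^3 - 6*t^2 + 6*t - 3 + 2*t^-1 - t^-2

Derivation:
The presented braid s2 s3^-1 s1 s3 s1 s2^-1 s2^-1 s3 s3 s2^-1 s1 s3 s2^-1 on 4 strands reduces by inverse Markov moves (closure unchanged at each step):
  Deconjugate: the word is γ·β·γ⁻¹ with γ = s2 s3^-1 (prefix) and γ⁻¹ = s3 s2^-1 (suffix); strip both.
Reduced to β = s1 s3 s1 s2^-1 s2^-1 s3 s3 s2^-1 s1 on 4 strands, 9 crossings.
Compute on β:
Braid: s1 s3 s1 s2^-1 s2^-1 s3 s3 s2^-1 s1 on 4 strands, 9 crossings.
Writhe w = (#positive) - (#negative) = 6 - 3 = 3.
State-sum expansion of <K>. There are 2^9 = 512 states.
For each crossing: s=0 is the vertical smoothing, s=1 horizontal. Crossing k contributes A^(sign_k * (1 - 2*s_k)); loop factor d = -A^2 - A^-2.
Tabulate the states by total A-exponent and number of loops L (A-exp: L × count):
  A^9: L=5 ×1
  A^7: L=4 ×9
  A^5: L=3 ×32, L=5 ×4
  A^3: L=2 ×55, L=4 ×28, L=6 ×1
  A^1: L=1 ×39, L=3 ×77, L=5 ×10
  A^-1: L=2 ×81, L=4 ×44, L=6 ×1
  A^-3: L=3 ×73, L=5 ×11
  A^-5: L=4 ×35, L=6 ×1
  A^-7: L=5 ×9
  A^-9: L=6 ×1
Each group contributes A^e * Σ count * d^(L-1):
Powers of d = -A^2 - A^-2: d^2 = A^4 + 2 + A^-4; d^3 = -A^6 - 3*A^2 - 3*A^-2 - A^-6; d^4 = A^8 + 4*A^4 + 6 + 4*A^-4 + A^-8; d^5 = -A^10 - 5*A^6 - 10*A^2 - 10*A^-2 - 5*A^-6 - A^-10.
  A^9 * (d^4) = A^17 + 4*A^13 + 6*A^9 + 4*A^5 + A
  A^7 * (9*d^3) = -9*A^13 - 27*A^9 - 27*A^5 - 9*A
  A^5 * (32*d^2 + 4*d^4) = 4*A^13 + 48*A^9 + 88*A^5 + 48*A + 4*A^-3
  A^3 * (55*d + 28*d^3 + d^5) = -A^13 - 33*A^9 - 149*A^5 - 149*A - 33*A^-3 - A^-7
  A^1 * (39 + 77*d^2 + 10*d^4) = 10*A^9 + 117*A^5 + 253*A + 117*A^-3 + 10*A^-7
  A^-1 * (81*d + 44*d^3 + d^5) = -A^9 - 49*A^5 - 223*A - 223*A^-3 - 49*A^-7 - A^-11
  A^-3 * (73*d^2 + 11*d^4) = 11*A^5 + 117*A + 212*A^-3 + 117*A^-7 + 11*A^-11
  A^-5 * (35*d^3 + d^5) = -A^5 - 40*A - 115*A^-3 - 115*A^-7 - 40*A^-11 - A^-15
  A^-7 * (9*d^4) = 9*A + 36*A^-3 + 54*A^-7 + 36*A^-11 + 9*A^-15
  A^-9 * (d^5) = -A - 5*A^-3 - 10*A^-7 - 10*A^-11 - 5*A^-15 - A^-19
Summing the groups: <K> = A^17 - 2*A^13 + 3*A^9 - 6*A^5 + 6*A - 7*A^-3 + 6*A^-7 - 4*A^-11 + 3*A^-15 - A^-19
Normalise by the writhe: (-A^3)^(-w) = (-A^3)^(-3) = -A^-9, so f(A) = -A^-9 * <K> = -A^8 + 2*A^4 - 3 + 6*A^-4 - 6*A^-8 + 7*A^-12 - 6*A^-16 + 4*A^-20 - 3*A^-24 + A^-28.
Substitute A = t^(-1/4), i.e. A^e → t^(-e/4): V(t) = t^7 - 3*t^6 + 4*t^5 - 6*t^4 + 7*t^3 - 6*t^2 + 6*t - 3 + 2*t^-1 - t^-2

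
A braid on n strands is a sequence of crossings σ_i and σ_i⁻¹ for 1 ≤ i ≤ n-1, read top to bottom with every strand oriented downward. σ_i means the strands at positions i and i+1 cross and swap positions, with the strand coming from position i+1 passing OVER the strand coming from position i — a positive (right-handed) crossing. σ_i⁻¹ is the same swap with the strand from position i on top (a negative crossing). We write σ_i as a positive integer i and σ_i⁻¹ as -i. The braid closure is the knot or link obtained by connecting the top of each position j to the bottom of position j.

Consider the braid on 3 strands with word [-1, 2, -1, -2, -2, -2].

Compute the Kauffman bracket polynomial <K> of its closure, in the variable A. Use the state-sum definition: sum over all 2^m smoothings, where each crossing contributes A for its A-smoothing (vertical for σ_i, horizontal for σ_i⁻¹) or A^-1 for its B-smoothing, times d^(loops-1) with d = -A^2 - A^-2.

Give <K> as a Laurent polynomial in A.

Braid: s1^-1 s2 s1^-1 s2^-1 s2^-1 s2^-1 on 3 strands, 6 crossings.
Writhe w = (#positive) - (#negative) = 1 - 5 = -4.
State-sum expansion of <K>. There are 2^6 = 64 states.
For each crossing: s=0 is the vertical smoothing, s=1 horizontal. Crossing k contributes A^(sign_k * (1 - 2*s_k)); loop factor d = -A^2 - A^-2.
Tabulate the states by total A-exponent and number of loops L (A-exp: L × count):
  A^6: L=4 ×1
  A^4: L=3 ×6
  A^2: L=2 ×12, L=4 ×3
  A^0: L=1 ×9, L=3 ×10, L=5 ×1
  A^-2: L=2 ×12, L=4 ×3
  A^-4: L=1 ×2, L=3 ×4
  A^-6: L=2 ×1
Each group contributes A^e * Σ count * d^(L-1):
Powers of d = -A^2 - A^-2: d^2 = A^4 + 2 + A^-4; d^3 = -A^6 - 3*A^2 - 3*A^-2 - A^-6; d^4 = A^8 + 4*A^4 + 6 + 4*A^-4 + A^-8.
  A^6 * (d^3) = -A^12 - 3*A^8 - 3*A^4 - 1
  A^4 * (6*d^2) = 6*A^8 + 12*A^4 + 6
  A^2 * (12*d + 3*d^3) = -3*A^8 - 21*A^4 - 21 - 3*A^-4
  A^0 * (9 + 10*d^2 + d^4) = A^8 + 14*A^4 + 35 + 14*A^-4 + A^-8
  A^-2 * (12*d + 3*d^3) = -3*A^4 - 21 - 21*A^-4 - 3*A^-8
  A^-4 * (2 + 4*d^2) = 4 + 10*A^-4 + 4*A^-8
  A^-6 * (d) = -A^-4 - A^-8
Summing the groups: <K> = -A^12 + A^8 - A^4 + 2 - A^-4 + A^-8

Answer: -A^12 + A^8 - A^4 + 2 - A^-4 + A^-8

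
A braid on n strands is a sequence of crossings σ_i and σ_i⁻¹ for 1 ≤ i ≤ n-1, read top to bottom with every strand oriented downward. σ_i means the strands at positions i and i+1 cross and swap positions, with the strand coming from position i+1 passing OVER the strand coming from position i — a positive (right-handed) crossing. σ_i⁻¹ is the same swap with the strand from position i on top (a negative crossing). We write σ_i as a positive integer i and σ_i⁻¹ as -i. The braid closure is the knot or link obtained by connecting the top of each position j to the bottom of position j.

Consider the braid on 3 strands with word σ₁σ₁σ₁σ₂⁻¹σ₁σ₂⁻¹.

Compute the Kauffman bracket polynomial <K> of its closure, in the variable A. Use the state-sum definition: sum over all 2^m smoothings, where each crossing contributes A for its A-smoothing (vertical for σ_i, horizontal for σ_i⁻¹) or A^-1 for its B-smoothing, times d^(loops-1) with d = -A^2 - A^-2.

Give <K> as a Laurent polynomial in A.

Braid: s1 s1 s1 s2^-1 s1 s2^-1 on 3 strands, 6 crossings.
Writhe w = (#positive) - (#negative) = 4 - 2 = 2.
State-sum expansion of <K>. There are 2^6 = 64 states.
For each crossing: s=0 is the vertical smoothing, s=1 horizontal. Crossing k contributes A^(sign_k * (1 - 2*s_k)); loop factor d = -A^2 - A^-2.
Tabulate the states by total A-exponent and number of loops L (A-exp: L × count):
  A^6: L=3 ×1
  A^4: L=2 ×6
  A^2: L=1 ×11, L=3 ×4
  A^0: L=2 ×19, L=4 ×1
  A^-2: L=3 ×15
  A^-4: L=4 ×6
  A^-6: L=5 ×1
Each group contributes A^e * Σ count * d^(L-1):
Powers of d = -A^2 - A^-2: d^2 = A^4 + 2 + A^-4; d^3 = -A^6 - 3*A^2 - 3*A^-2 - A^-6; d^4 = A^8 + 4*A^4 + 6 + 4*A^-4 + A^-8.
  A^6 * (d^2) = A^10 + 2*A^6 + A^2
  A^4 * (6*d) = -6*A^6 - 6*A^2
  A^2 * (11 + 4*d^2) = 4*A^6 + 19*A^2 + 4*A^-2
  A^0 * (19*d + d^3) = -A^6 - 22*A^2 - 22*A^-2 - A^-6
  A^-2 * (15*d^2) = 15*A^2 + 30*A^-2 + 15*A^-6
  A^-4 * (6*d^3) = -6*A^2 - 18*A^-2 - 18*A^-6 - 6*A^-10
  A^-6 * (d^4) = A^2 + 4*A^-2 + 6*A^-6 + 4*A^-10 + A^-14
Summing the groups: <K> = A^10 - A^6 + 2*A^2 - 2*A^-2 + 2*A^-6 - 2*A^-10 + A^-14

Answer: A^10 - A^6 + 2*A^2 - 2*A^-2 + 2*A^-6 - 2*A^-10 + A^-14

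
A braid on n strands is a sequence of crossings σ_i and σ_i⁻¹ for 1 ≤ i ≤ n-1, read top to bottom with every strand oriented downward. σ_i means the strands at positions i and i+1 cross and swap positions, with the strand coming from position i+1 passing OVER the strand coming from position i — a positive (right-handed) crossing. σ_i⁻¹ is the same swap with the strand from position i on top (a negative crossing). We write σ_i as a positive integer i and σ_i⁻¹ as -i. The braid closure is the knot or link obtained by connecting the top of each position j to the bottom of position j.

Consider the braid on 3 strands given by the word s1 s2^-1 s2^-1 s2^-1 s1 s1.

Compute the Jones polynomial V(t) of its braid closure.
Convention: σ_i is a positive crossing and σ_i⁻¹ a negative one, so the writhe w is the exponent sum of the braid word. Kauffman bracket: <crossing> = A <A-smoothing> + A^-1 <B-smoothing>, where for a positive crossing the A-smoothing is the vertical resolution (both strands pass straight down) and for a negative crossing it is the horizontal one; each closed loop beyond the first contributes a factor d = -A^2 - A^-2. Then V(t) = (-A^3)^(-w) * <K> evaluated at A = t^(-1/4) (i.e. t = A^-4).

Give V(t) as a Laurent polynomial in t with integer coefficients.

-t^3 + t^2 - t + 3 - t^-1 + t^-2 - t^-3

Derivation:
Braid: s1 s2^-1 s2^-1 s2^-1 s1 s1 on 3 strands, 6 crossings.
Writhe w = (#positive) - (#negative) = 3 - 3 = 0.
Computing the Kauffman bracket via state sum. There are 2^6 = 64 states.
Each crossing splits two ways (0=vertical, 1=horizontal). The state's weight is A^(#A-smoothings - #B-smoothings) * d^(loops - 1).
Tabulate the states by total A-exponent and number of loops L (A-exp: L × count):
  A^6: L=4 ×1
  A^4: L=3 ×6
  A^2: L=2 ×12, L=4 ×3
  A^0: L=1 ×9, L=3 ×10, L=5 ×1
  A^-2: L=2 ×12, L=4 ×3
  A^-4: L=3 ×6
  A^-6: L=4 ×1
Each group contributes A^e * Σ count * d^(L-1):
Powers of d = -A^2 - A^-2: d^2 = A^4 + 2 + A^-4; d^3 = -A^6 - 3*A^2 - 3*A^-2 - A^-6; d^4 = A^8 + 4*A^4 + 6 + 4*A^-4 + A^-8.
  A^6 * (d^3) = -A^12 - 3*A^8 - 3*A^4 - 1
  A^4 * (6*d^2) = 6*A^8 + 12*A^4 + 6
  A^2 * (12*d + 3*d^3) = -3*A^8 - 21*A^4 - 21 - 3*A^-4
  A^0 * (9 + 10*d^2 + d^4) = A^8 + 14*A^4 + 35 + 14*A^-4 + A^-8
  A^-2 * (12*d + 3*d^3) = -3*A^4 - 21 - 21*A^-4 - 3*A^-8
  A^-4 * (6*d^2) = 6 + 12*A^-4 + 6*A^-8
  A^-6 * (d^3) = -1 - 3*A^-4 - 3*A^-8 - A^-12
Summing the groups: <K> = -A^12 + A^8 - A^4 + 3 - A^-4 + A^-8 - A^-12
Normalise by the writhe: (-A^3)^(-w) = (-A^3)^(0) = 1, so f(A) = 1 * <K> = -A^12 + A^8 - A^4 + 3 - A^-4 + A^-8 - A^-12.
Substitute A = t^(-1/4), i.e. A^e → t^(-e/4): V(t) = -t^3 + t^2 - t + 3 - t^-1 + t^-2 - t^-3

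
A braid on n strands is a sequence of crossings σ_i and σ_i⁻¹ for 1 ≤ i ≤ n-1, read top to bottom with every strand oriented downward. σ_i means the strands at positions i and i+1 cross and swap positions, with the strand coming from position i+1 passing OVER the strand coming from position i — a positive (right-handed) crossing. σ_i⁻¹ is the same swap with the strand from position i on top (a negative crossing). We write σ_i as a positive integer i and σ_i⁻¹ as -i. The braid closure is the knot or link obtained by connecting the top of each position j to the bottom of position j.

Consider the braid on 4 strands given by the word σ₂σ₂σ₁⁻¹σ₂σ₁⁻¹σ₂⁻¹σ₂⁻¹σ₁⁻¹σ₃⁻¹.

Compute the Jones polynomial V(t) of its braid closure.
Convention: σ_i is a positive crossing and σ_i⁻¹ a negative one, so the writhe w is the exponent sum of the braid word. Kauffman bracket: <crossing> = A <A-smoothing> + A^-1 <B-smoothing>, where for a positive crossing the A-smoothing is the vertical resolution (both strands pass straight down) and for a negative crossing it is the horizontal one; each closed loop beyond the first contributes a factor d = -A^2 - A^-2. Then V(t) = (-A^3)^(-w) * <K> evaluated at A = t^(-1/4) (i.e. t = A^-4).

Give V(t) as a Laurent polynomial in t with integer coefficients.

-t + 2 - t^-1 + 2*t^-2 - t^-3 + t^-4 - t^-5

Derivation:
The presented braid s2 s2 s1^-1 s2 s1^-1 s2^-1 s2^-1 s1^-1 s3^-1 on 4 strands reduces by inverse Markov moves (closure unchanged at each step):
  Destabilize: the word has the form β·s3^-1 where s3^-1 occurs only as the final letter (β ∈ B_3); drop it and the last strand → 3 strands.
Reduced to β = s2 s2 s1^-1 s2 s1^-1 s2^-1 s2^-1 s1^-1 on 3 strands, 8 crossings.
Compute on β:
Braid: s2 s2 s1^-1 s2 s1^-1 s2^-1 s2^-1 s1^-1 on 3 strands, 8 crossings.
Writhe w = (#positive) - (#negative) = 3 - 5 = -2.
Enumerate smoothing states for the bracket polynomial. There are 2^8 = 256 states.
Each crossing splits two ways (0=vertical, 1=horizontal). The state's weight is A^(#A-smoothings - #B-smoothings) * d^(loops - 1).
Tabulate the states by total A-exponent and number of loops L (A-exp: L × count):
  A^8: L=4 ×1
  A^6: L=3 ×8
  A^4: L=2 ×23, L=4 ×5
  A^2: L=1 ×22, L=3 ×33, L=5 ×1
  A^0: L=2 ×52, L=4 ×18
  A^-2: L=1 ×13, L=3 ×37, L=5 ×6
  A^-4: L=2 ×14, L=4 ×13, L=6 ×1
  A^-6: L=3 ×6, L=5 ×2
  A^-8: L=4 ×1
Each group contributes A^e * Σ count * d^(L-1):
Powers of d = -A^2 - A^-2: d^2 = A^4 + 2 + A^-4; d^3 = -A^6 - 3*A^2 - 3*A^-2 - A^-6; d^4 = A^8 + 4*A^4 + 6 + 4*A^-4 + A^-8; d^5 = -A^10 - 5*A^6 - 10*A^2 - 10*A^-2 - 5*A^-6 - A^-10.
  A^8 * (d^3) = -A^14 - 3*A^10 - 3*A^6 - A^2
  A^6 * (8*d^2) = 8*A^10 + 16*A^6 + 8*A^2
  A^4 * (23*d + 5*d^3) = -5*A^10 - 38*A^6 - 38*A^2 - 5*A^-2
  A^2 * (22 + 33*d^2 + d^4) = A^10 + 37*A^6 + 94*A^2 + 37*A^-2 + A^-6
  A^0 * (52*d + 18*d^3) = -18*A^6 - 106*A^2 - 106*A^-2 - 18*A^-6
  A^-2 * (13 + 37*d^2 + 6*d^4) = 6*A^6 + 61*A^2 + 123*A^-2 + 61*A^-6 + 6*A^-10
  A^-4 * (14*d + 13*d^3 + d^5) = -A^6 - 18*A^2 - 63*A^-2 - 63*A^-6 - 18*A^-10 - A^-14
  A^-6 * (6*d^2 + 2*d^4) = 2*A^2 + 14*A^-2 + 24*A^-6 + 14*A^-10 + 2*A^-14
  A^-8 * (d^3) = -A^-2 - 3*A^-6 - 3*A^-10 - A^-14
Summing the groups: <K> = -A^14 + A^10 - A^6 + 2*A^2 - A^-2 + 2*A^-6 - A^-10
Normalise by the writhe: (-A^3)^(-w) = (-A^3)^(2) = A^6, so f(A) = A^6 * <K> = -A^20 + A^16 - A^12 + 2*A^8 - A^4 + 2 - A^-4.
Substitute A = t^(-1/4), i.e. A^e → t^(-e/4): V(t) = -t + 2 - t^-1 + 2*t^-2 - t^-3 + t^-4 - t^-5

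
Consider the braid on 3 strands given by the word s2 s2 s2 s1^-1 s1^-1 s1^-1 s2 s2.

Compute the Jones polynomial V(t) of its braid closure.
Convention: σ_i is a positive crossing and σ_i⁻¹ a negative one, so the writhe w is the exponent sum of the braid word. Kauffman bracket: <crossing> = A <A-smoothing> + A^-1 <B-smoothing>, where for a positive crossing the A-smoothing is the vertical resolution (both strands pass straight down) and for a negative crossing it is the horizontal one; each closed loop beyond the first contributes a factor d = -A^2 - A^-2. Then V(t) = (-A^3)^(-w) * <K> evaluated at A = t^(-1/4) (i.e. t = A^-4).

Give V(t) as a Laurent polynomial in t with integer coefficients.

-t^6 + t^5 - 2*t^4 + 3*t^3 - 2*t^2 + 3*t - 1 + t^-1 - t^-2

Derivation:
Braid: s2 s2 s2 s1^-1 s1^-1 s1^-1 s2 s2 on 3 strands, 8 crossings.
Writhe w = (#positive) - (#negative) = 5 - 3 = 2.
Computing the Kauffman bracket via state sum. There are 2^8 = 256 states.
For each crossing: s=0 is the vertical smoothing, s=1 horizontal. Crossing k contributes A^(sign_k * (1 - 2*s_k)); loop factor d = -A^2 - A^-2.
Tabulate the states by total A-exponent and number of loops L (A-exp: L × count):
  A^8: L=4 ×1
  A^6: L=3 ×8
  A^4: L=2 ×18, L=4 ×10
  A^2: L=1 ×15, L=3 ×31, L=5 ×10
  A^0: L=2 ×35, L=4 ×30, L=6 ×5
  A^-2: L=3 ×40, L=5 ×15, L=7 ×1
  A^-4: L=4 ×25, L=6 ×3
  A^-6: L=5 ×8
  A^-8: L=6 ×1
Each group contributes A^e * Σ count * d^(L-1):
Powers of d = -A^2 - A^-2: d^2 = A^4 + 2 + A^-4; d^3 = -A^6 - 3*A^2 - 3*A^-2 - A^-6; d^4 = A^8 + 4*A^4 + 6 + 4*A^-4 + A^-8; d^5 = -A^10 - 5*A^6 - 10*A^2 - 10*A^-2 - 5*A^-6 - A^-10; d^6 = A^12 + 6*A^8 + 15*A^4 + 20 + 15*A^-4 + 6*A^-8 + A^-12.
  A^8 * (d^3) = -A^14 - 3*A^10 - 3*A^6 - A^2
  A^6 * (8*d^2) = 8*A^10 + 16*A^6 + 8*A^2
  A^4 * (18*d + 10*d^3) = -10*A^10 - 48*A^6 - 48*A^2 - 10*A^-2
  A^2 * (15 + 31*d^2 + 10*d^4) = 10*A^10 + 71*A^6 + 137*A^2 + 71*A^-2 + 10*A^-6
  A^0 * (35*d + 30*d^3 + 5*d^5) = -5*A^10 - 55*A^6 - 175*A^2 - 175*A^-2 - 55*A^-6 - 5*A^-10
  A^-2 * (40*d^2 + 15*d^4 + d^6) = A^10 + 21*A^6 + 115*A^2 + 190*A^-2 + 115*A^-6 + 21*A^-10 + A^-14
  A^-4 * (25*d^3 + 3*d^5) = -3*A^6 - 40*A^2 - 105*A^-2 - 105*A^-6 - 40*A^-10 - 3*A^-14
  A^-6 * (8*d^4) = 8*A^2 + 32*A^-2 + 48*A^-6 + 32*A^-10 + 8*A^-14
  A^-8 * (d^5) = -A^2 - 5*A^-2 - 10*A^-6 - 10*A^-10 - 5*A^-14 - A^-18
Summing the groups: <K> = -A^14 + A^10 - A^6 + 3*A^2 - 2*A^-2 + 3*A^-6 - 2*A^-10 + A^-14 - A^-18
Normalise by the writhe: (-A^3)^(-w) = (-A^3)^(-2) = A^-6, so f(A) = A^-6 * <K> = -A^8 + A^4 - 1 + 3*A^-4 - 2*A^-8 + 3*A^-12 - 2*A^-16 + A^-20 - A^-24.
Substitute A = t^(-1/4), i.e. A^e → t^(-e/4): V(t) = -t^6 + t^5 - 2*t^4 + 3*t^3 - 2*t^2 + 3*t - 1 + t^-1 - t^-2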